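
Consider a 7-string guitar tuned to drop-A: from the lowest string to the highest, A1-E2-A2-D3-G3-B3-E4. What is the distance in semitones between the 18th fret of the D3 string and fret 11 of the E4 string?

D3 at fret 18 → G#4 (MIDI 68); E4 at fret 11 → D#5 (MIDI 75).
68 − 75 = -7, so the two pitches are 7 semitones apart, with D#5 the higher.

7 semitones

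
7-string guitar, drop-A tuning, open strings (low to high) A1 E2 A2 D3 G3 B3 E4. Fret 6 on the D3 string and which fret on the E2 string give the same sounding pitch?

Fret 6 on D3 is MIDI 50 + 6 = 56 (G♯3). On the E2 string (open MIDI 40), that pitch is 56 − 40 = fret 16.

16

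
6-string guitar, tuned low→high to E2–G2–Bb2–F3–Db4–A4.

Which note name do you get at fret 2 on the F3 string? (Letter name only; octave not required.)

G

The open F3 string plus 2 semitones: F–Gb–G.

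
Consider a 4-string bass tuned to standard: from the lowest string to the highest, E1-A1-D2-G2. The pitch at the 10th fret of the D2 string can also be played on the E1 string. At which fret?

D2 at fret 10 is D2 + 10 semitones = C3.
The open E1 string is 10 semitones below the open D2, so the same pitch on the E1 string lies at fret 10 + 10 = 20.

20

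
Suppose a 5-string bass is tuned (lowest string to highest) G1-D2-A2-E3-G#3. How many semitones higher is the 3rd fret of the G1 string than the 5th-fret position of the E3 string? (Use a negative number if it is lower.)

-23 semitones

G1 at fret 3 → A#1 (MIDI 34); E3 at fret 5 → A3 (MIDI 57).
34 − 57 = -23, so the two pitches are 23 semitones apart.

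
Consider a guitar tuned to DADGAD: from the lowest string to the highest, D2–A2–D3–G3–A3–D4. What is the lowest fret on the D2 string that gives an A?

From D2, count semitones up the chromatic scale until reaching A: D–D#–E–F–F#–G–G#–A — 7 steps.

7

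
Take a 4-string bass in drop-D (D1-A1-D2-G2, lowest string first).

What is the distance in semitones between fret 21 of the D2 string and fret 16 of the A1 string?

10 semitones

D2 at fret 21 → B3 (MIDI 59); A1 at fret 16 → C♯3 (MIDI 49).
59 − 49 = 10, so the two pitches are 10 semitones apart, with B3 the higher.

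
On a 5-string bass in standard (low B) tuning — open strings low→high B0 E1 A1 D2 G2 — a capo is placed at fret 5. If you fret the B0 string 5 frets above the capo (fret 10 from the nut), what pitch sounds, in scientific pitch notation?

The capo raises the open B0 by 5 semitones to E1; fretting 5 more gives B0 + 5 + 5 = B0 + 10 semitones = A1.

A1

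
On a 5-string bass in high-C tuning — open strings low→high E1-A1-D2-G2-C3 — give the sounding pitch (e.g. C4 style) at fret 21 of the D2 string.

D2 is MIDI 38. Adding 21 gives 59, which is B3.

B3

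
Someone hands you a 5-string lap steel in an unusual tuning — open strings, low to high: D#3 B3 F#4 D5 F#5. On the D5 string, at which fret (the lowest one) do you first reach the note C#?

From D5, count semitones up the chromatic scale until reaching C#: D–D#–E–F–…–B–C–C# — 11 steps.

11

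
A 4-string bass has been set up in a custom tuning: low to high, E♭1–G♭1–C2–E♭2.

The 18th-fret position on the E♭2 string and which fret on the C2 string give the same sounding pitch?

E♭2 at fret 18 is E♭2 + 18 semitones = A3.
The open C2 string is 3 semitones below the open E♭2, so the same pitch on the C2 string lies at fret 18 + 3 = 21.

21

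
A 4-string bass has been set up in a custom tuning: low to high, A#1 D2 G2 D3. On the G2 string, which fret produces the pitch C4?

17

C4 is 17 semitones above the open G2 (G–G#–A–A#–…–A#–B–C), so it sits at fret 17.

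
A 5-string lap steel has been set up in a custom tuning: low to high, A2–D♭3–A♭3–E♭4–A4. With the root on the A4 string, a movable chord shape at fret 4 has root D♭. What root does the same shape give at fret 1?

B♭

Moving from fret 4 to fret 1 shifts the root by -3 semitones.
D♭ down 3 semitones is B♭.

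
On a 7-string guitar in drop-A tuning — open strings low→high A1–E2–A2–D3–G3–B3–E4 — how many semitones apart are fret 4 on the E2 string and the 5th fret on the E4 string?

25 semitones

E2 at fret 4 → G#2 (MIDI 44); E4 at fret 5 → A4 (MIDI 69).
44 − 69 = -25, so the two pitches are 25 semitones apart, with A4 the higher.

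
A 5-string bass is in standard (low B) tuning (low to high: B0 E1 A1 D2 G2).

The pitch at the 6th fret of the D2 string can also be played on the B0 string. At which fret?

21

D2 at fret 6 is D2 + 6 semitones = G♯2.
The open B0 string is 15 semitones below the open D2, so the same pitch on the B0 string lies at fret 6 + 15 = 21.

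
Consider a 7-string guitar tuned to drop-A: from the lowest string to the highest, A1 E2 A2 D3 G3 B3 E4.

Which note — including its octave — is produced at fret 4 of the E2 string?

G#2

E2 is MIDI 40. Adding 4 gives 44, which is G#2.
(Equivalently spelled Ab2.)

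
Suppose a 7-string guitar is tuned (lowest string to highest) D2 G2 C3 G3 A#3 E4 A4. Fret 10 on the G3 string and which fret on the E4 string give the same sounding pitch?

1

G3 at fret 10 is G3 + 10 semitones = F4.
The open E4 string is 9 semitones above the open G3, so the same pitch on the E4 string lies at fret 10 − 9 = 1.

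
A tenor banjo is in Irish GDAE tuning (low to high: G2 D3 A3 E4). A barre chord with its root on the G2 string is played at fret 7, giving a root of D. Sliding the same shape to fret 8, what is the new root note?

D#

Moving from fret 7 to fret 8 shifts the root by 1 semitone.
D up 1 semitone is D#.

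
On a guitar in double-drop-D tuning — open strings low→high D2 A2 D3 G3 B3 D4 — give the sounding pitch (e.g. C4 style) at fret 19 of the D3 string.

A4

Each fret is one semitone, so D3 + 19 = A4.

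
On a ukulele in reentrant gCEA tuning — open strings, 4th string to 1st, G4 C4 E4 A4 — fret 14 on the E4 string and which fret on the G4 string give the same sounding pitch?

11

E4 at fret 14 is E4 + 14 semitones = F#5.
The open G4 string is 3 semitones above the open E4, so the same pitch on the G4 string lies at fret 14 − 3 = 11.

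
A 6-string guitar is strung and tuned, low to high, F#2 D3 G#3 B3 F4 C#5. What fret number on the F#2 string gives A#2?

4

A#2 is 4 semitones above the open F#2 (F#–G–G#–A–A#), so it sits at fret 4.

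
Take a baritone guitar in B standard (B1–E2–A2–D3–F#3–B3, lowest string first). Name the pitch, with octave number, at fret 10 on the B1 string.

B1 is MIDI 35. Adding 10 gives 45, which is A2.

A2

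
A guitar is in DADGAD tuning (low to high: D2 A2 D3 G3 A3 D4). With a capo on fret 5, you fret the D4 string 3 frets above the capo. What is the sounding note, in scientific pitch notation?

The capo raises the open D4 by 5 semitones to G4; fretting 3 more gives D4 + 5 + 3 = D4 + 8 semitones = A♯4.

A♯4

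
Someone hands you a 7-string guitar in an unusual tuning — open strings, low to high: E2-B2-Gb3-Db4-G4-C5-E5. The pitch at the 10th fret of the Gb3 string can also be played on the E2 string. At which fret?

Fret 10 on Gb3 is MIDI 54 + 10 = 64 (E4). On the E2 string (open MIDI 40), that pitch is 64 − 40 = fret 24.

24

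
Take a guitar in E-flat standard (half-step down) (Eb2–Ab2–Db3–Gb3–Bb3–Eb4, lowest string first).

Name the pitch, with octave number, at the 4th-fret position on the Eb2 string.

G2

Each fret is one semitone, so Eb2 + 4 = G2.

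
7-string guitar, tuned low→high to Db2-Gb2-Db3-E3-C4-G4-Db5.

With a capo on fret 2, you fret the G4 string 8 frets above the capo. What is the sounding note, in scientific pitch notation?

F5

The capo raises the open G4 by 2 semitones to A4; fretting 8 more gives G4 + 2 + 8 = G4 + 10 semitones = F5.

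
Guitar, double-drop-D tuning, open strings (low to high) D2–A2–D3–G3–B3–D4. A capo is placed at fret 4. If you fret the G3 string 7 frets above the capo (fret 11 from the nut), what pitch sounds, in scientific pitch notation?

The capo raises the open G3 by 4 semitones to B3; fretting 7 more gives G3 + 4 + 7 = G3 + 11 semitones = F#4.

F#4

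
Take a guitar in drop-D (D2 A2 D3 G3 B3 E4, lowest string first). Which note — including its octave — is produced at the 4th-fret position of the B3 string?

D#4

B3 is MIDI 59. Adding 4 gives 63, which is D#4.
(Equivalently spelled Eb4.)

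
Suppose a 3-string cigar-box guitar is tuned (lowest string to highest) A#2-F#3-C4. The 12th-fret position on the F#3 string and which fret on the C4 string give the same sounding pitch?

6

F#3 at fret 12 is F#3 + 12 semitones = F#4.
The open C4 string is 6 semitones above the open F#3, so the same pitch on the C4 string lies at fret 12 − 6 = 6.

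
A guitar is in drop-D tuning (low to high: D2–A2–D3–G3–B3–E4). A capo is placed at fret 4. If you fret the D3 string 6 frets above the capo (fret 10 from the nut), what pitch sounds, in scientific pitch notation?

The capo raises the open D3 by 4 semitones to F#3; fretting 6 more gives D3 + 4 + 6 = D3 + 10 semitones = C4.

C4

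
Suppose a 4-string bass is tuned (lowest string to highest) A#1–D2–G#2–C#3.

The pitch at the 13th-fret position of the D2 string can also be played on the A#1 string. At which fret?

D2 at fret 13 is D2 + 13 semitones = D#3.
The open A#1 string is 4 semitones below the open D2, so the same pitch on the A#1 string lies at fret 13 + 4 = 17.

17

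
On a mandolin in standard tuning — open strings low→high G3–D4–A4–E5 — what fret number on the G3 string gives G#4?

G#4 is 13 semitones above the open G3 (G–G#–A–A#–…–F#–G–G#), so it sits at fret 13.

13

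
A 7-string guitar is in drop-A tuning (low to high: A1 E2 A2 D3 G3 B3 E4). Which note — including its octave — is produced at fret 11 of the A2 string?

The open A2 string plus 11 semitones: A–A#–B–C–…–F#–G–G#.
The walk passes from B into C once, so the octave number goes from 2 to 3.

G#3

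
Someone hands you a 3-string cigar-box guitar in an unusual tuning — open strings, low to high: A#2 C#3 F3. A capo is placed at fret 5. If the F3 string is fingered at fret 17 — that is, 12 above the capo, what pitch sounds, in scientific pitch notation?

The capo raises the open F3 by 5 semitones to A#3; fretting 12 more gives F3 + 5 + 12 = F3 + 17 semitones = A#4.
(Also written Bb.)

A#4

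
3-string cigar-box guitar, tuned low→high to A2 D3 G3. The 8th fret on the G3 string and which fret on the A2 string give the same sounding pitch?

Fret 8 on G3 is MIDI 55 + 8 = 63 (Eb4). On the A2 string (open MIDI 45), that pitch is 63 − 45 = fret 18.

18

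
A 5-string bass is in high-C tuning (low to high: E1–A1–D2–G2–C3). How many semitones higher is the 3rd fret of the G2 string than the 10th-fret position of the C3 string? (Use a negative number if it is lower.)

G2 at fret 3 → A#2 (MIDI 46); C3 at fret 10 → A#3 (MIDI 58).
46 − 58 = -12, so the two pitches are 12 semitones apart.

-12 semitones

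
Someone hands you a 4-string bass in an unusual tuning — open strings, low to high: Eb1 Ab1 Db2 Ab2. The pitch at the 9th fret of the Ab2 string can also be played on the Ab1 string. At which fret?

Fret 9 on Ab2 is MIDI 44 + 9 = 53 (F3). On the Ab1 string (open MIDI 32), that pitch is 53 − 32 = fret 21.

21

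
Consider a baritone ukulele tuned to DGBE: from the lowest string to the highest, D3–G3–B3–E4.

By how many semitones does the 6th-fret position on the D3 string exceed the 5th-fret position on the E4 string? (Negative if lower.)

D3 at fret 6 → G#3 (MIDI 56); E4 at fret 5 → A4 (MIDI 69).
56 − 69 = -13, so the two pitches are 13 semitones apart.

-13 semitones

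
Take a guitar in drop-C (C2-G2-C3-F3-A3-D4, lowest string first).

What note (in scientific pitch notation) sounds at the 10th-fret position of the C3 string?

Each fret is one semitone, so C3 + 10 = A#3.
(Equivalently spelled Bb3.)

A#3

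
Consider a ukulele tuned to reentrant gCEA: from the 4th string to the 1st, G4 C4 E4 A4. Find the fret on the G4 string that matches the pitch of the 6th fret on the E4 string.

3

Fret 6 on E4 is MIDI 64 + 6 = 70 (A#4). On the G4 string (open MIDI 67), that pitch is 70 − 67 = fret 3.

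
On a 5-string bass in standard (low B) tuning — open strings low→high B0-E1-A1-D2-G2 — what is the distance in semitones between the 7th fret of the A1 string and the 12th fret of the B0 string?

A1 at fret 7 → E2 (MIDI 40); B0 at fret 12 → B1 (MIDI 35).
40 − 35 = 5, so the two pitches are 5 semitones apart, with E2 the higher.

5 semitones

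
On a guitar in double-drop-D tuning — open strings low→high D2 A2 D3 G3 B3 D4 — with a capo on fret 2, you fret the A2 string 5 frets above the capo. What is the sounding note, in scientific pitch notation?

The capo raises the open A2 by 2 semitones to B2; fretting 5 more gives A2 + 2 + 5 = A2 + 7 semitones = E3.

E3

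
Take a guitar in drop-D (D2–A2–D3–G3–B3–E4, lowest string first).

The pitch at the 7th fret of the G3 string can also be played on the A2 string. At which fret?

17

Fret 7 on G3 is MIDI 55 + 7 = 62 (D4). On the A2 string (open MIDI 45), that pitch is 62 − 45 = fret 17.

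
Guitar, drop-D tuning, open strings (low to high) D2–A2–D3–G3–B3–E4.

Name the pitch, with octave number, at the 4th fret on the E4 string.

G#4

Each fret is one semitone, so E4 + 4 = G#4.
(Equivalently spelled Ab4.)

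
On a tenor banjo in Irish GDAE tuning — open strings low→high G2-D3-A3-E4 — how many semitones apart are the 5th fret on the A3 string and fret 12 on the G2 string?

A3 at fret 5 → D4 (MIDI 62); G2 at fret 12 → G3 (MIDI 55).
62 − 55 = 7, so the two pitches are 7 semitones apart, with D4 the higher.

7 semitones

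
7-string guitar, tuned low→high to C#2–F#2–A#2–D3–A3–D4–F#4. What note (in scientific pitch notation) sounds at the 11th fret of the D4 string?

C#5

The open D4 string plus 11 semitones: D–D#–E–F–…–B–C–C#.
The walk passes from B into C once, so the octave number goes from 4 to 5.
(Equivalently spelled Db5.)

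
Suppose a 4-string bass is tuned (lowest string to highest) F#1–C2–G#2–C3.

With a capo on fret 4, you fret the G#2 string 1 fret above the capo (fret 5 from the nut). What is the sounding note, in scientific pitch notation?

The capo raises the open G#2 by 4 semitones to C3; fretting 1 more gives G#2 + 4 + 1 = G#2 + 5 semitones = C#3.
(Also written Db.)

C#3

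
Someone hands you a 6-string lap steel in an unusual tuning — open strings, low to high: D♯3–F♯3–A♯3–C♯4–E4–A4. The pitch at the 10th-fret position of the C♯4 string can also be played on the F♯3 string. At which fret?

17

Fret 10 on C♯4 is MIDI 61 + 10 = 71 (B4). On the F♯3 string (open MIDI 54), that pitch is 71 − 54 = fret 17.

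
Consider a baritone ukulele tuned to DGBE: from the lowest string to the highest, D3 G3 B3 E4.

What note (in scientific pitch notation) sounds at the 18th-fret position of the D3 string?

G♯4

Each fret is one semitone, so D3 + 18 = G♯4.
(Equivalently spelled A♭4.)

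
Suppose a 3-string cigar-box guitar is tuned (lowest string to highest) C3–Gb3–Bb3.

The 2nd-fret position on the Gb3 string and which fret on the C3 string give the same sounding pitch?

8

Fret 2 on Gb3 is MIDI 54 + 2 = 56 (Ab3). On the C3 string (open MIDI 48), that pitch is 56 − 48 = fret 8.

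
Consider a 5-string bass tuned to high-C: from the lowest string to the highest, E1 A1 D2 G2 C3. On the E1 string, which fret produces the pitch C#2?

C#2 is 9 semitones above the open E1 (E–F–F#–G–G#–A–A#–B–C–C#), so it sits at fret 9.

9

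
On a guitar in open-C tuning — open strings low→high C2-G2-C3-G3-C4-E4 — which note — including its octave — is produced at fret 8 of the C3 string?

The open C3 string plus 8 semitones: C–C#–D–D#–E–F–F#–G–G#.
No B→C boundary is crossed, so the octave stays at 3.
(Equivalently spelled A♭3.)

G♯3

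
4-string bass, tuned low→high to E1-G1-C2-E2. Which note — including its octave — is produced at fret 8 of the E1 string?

C2

The open E1 string plus 8 semitones: E–F–F#–G–G#–A–A#–B–C.
The walk passes from B into C once, so the octave number goes from 1 to 2.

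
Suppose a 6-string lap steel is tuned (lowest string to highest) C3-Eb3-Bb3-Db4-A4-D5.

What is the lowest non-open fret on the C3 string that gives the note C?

From C3, count semitones up the chromatic scale until reaching C: C–Db–D–Eb–…–Bb–B–C — 12 steps.

12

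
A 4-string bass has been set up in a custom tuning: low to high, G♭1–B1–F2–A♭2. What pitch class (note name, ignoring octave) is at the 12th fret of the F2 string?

Each fret is one semitone, so F2 + 12 = F.

F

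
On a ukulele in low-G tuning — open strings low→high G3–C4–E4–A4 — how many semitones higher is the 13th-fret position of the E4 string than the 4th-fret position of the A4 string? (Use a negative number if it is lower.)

E4 at fret 13 → F5 (MIDI 77); A4 at fret 4 → C#5 (MIDI 73).
77 − 73 = 4, so the two pitches are 4 semitones apart.

4 semitones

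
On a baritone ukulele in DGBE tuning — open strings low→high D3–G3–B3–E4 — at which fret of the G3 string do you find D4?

D4 is 7 semitones above the open G3 (G–G#–A–A#–B–C–C#–D), so it sits at fret 7.

7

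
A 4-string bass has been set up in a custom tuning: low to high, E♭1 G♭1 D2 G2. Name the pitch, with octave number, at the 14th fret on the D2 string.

E3

The open D2 string plus 14 semitones: D–Eb–E–F–…–D–Eb–E.
The walk passes from B into C once, so the octave number goes from 2 to 3.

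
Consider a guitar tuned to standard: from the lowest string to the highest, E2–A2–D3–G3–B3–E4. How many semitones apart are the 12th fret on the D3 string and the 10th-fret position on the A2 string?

7 semitones

D3 at fret 12 → D4 (MIDI 62); A2 at fret 10 → G3 (MIDI 55).
62 − 55 = 7, so the two pitches are 7 semitones apart, with D4 the higher.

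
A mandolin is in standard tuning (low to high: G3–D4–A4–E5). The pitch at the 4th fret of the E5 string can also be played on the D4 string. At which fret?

18

E5 at fret 4 is E5 + 4 semitones = G#5.
The open D4 string is 14 semitones below the open E5, so the same pitch on the D4 string lies at fret 4 + 14 = 18.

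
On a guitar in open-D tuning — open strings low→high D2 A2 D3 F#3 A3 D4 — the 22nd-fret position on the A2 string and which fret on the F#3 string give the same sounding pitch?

Fret 22 on A2 is MIDI 45 + 22 = 67 (G4). On the F#3 string (open MIDI 54), that pitch is 67 − 54 = fret 13.

13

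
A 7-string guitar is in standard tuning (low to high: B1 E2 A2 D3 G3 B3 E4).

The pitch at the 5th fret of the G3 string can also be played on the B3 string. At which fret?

G3 at fret 5 is G3 + 5 semitones = C4.
The open B3 string is 4 semitones above the open G3, so the same pitch on the B3 string lies at fret 5 − 4 = 1.

1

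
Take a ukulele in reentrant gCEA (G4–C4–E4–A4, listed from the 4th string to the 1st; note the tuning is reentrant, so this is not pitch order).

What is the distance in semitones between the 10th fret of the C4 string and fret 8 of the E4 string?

2 semitones

C4 at fret 10 → A#4 (MIDI 70); E4 at fret 8 → C5 (MIDI 72).
70 − 72 = -2, so the two pitches are 2 semitones apart, with C5 the higher.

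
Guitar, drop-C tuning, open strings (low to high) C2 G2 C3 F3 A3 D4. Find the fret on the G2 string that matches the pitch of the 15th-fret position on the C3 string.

20

Fret 15 on C3 is MIDI 48 + 15 = 63 (D♯4). On the G2 string (open MIDI 43), that pitch is 63 − 43 = fret 20.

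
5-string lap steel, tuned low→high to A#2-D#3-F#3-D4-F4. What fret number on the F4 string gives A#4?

5

A#4 is 5 semitones above the open F4 (F–F#–G–G#–A–A#), so it sits at fret 5.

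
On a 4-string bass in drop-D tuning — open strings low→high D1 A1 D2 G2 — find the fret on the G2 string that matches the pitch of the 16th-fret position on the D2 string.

D2 at fret 16 is D2 + 16 semitones = F#3.
The open G2 string is 5 semitones above the open D2, so the same pitch on the G2 string lies at fret 16 − 5 = 11.

11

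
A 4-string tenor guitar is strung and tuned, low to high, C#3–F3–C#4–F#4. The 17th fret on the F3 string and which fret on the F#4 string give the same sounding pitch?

F3 at fret 17 is F3 + 17 semitones = A#4.
The open F#4 string is 13 semitones above the open F3, so the same pitch on the F#4 string lies at fret 17 − 13 = 4.

4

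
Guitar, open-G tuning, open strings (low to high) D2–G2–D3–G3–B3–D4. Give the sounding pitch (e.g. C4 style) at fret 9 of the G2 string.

E3

Each fret is one semitone, so G2 + 9 = E3.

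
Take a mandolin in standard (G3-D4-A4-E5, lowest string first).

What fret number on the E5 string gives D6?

10

D6 is 10 semitones above the open E5 (E–F–F#–G–…–C–C#–D), so it sits at fret 10.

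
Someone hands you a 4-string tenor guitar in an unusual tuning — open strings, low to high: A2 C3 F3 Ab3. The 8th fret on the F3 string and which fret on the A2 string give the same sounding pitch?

16

Fret 8 on F3 is MIDI 53 + 8 = 61 (Db4). On the A2 string (open MIDI 45), that pitch is 61 − 45 = fret 16.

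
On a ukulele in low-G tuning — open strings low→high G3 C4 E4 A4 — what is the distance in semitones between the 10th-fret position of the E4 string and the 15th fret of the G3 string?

4 semitones

E4 at fret 10 → D5 (MIDI 74); G3 at fret 15 → A#4 (MIDI 70).
74 − 70 = 4, so the two pitches are 4 semitones apart, with D5 the higher.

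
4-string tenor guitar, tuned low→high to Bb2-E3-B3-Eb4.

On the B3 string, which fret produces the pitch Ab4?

Ab4 is 9 semitones above the open B3 (B–C–Db–D–Eb–E–F–Gb–G–Ab), so it sits at fret 9.

9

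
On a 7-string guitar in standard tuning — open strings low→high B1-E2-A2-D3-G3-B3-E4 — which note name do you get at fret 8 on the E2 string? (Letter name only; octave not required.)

C

E2 is MIDI 40. Adding 8 gives 48; 48 mod 12 = 0, i.e. C.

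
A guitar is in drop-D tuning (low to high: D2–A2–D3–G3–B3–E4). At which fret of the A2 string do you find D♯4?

18

D♯4 is 18 semitones above the open A2 (A–A#–B–C–…–C#–D–D#), so it sits at fret 18.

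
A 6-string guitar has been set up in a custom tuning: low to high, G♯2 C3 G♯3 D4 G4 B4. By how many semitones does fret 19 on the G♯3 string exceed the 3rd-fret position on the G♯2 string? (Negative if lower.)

28 semitones

G♯3 at fret 19 → D♯5 (MIDI 75); G♯2 at fret 3 → B2 (MIDI 47).
75 − 47 = 28, so the two pitches are 28 semitones apart.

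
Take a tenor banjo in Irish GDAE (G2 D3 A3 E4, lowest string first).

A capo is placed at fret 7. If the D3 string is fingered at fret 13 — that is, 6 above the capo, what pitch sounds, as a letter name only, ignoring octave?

D#

The capo raises the open D3 by 7 semitones to A3; fretting 6 more gives D3 + 7 + 6 = D3 + 13 semitones, landing on D#.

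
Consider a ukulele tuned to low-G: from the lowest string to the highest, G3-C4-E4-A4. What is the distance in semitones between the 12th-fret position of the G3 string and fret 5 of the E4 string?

2 semitones

G3 at fret 12 → G4 (MIDI 67); E4 at fret 5 → A4 (MIDI 69).
67 − 69 = -2, so the two pitches are 2 semitones apart, with A4 the higher.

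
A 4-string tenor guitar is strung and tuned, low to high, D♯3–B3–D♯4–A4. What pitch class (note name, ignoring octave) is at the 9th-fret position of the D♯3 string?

C

D♯3 is MIDI 51. Adding 9 gives 60; 60 mod 12 = 0, i.e. C.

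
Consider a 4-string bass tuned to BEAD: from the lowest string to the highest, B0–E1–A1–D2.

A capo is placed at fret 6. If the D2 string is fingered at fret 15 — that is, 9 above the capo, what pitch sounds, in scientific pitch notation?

F3

The capo raises the open D2 by 6 semitones to G#2; fretting 9 more gives D2 + 6 + 9 = D2 + 15 semitones = F3.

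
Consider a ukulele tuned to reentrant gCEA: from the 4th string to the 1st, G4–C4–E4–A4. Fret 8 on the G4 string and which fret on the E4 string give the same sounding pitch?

11

Fret 8 on G4 is MIDI 67 + 8 = 75 (D#5). On the E4 string (open MIDI 64), that pitch is 75 − 64 = fret 11.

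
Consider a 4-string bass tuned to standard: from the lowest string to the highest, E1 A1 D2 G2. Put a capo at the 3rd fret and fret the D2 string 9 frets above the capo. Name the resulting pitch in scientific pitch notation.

D3

The capo raises the open D2 by 3 semitones to F2; fretting 9 more gives D2 + 3 + 9 = D2 + 12 semitones = D3.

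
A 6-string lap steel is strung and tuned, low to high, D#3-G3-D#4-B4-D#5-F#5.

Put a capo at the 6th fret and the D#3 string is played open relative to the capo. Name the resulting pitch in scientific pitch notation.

A3

The capo raises the open D#3 by 6 semitones to A3; fretting 0 more gives D#3 + 6 + 0 = D#3 + 6 semitones = A3.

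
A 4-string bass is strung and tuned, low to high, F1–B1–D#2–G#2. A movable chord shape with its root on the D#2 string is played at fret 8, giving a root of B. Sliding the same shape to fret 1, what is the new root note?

Moving from fret 8 to fret 1 shifts the root by -7 semitones.
B down 7 semitones is E.

E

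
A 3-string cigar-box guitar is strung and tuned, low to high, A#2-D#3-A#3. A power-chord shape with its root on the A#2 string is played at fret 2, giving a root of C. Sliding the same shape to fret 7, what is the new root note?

Moving from fret 2 to fret 7 shifts the root by 5 semitones.
C up 5 semitones is F.

F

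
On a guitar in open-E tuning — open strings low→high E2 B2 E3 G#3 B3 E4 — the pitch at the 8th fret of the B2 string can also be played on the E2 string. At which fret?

15

Fret 8 on B2 is MIDI 47 + 8 = 55 (G3). On the E2 string (open MIDI 40), that pitch is 55 − 40 = fret 15.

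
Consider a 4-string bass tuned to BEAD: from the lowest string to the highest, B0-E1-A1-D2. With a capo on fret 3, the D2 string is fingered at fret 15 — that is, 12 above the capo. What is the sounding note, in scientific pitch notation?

The capo raises the open D2 by 3 semitones to F2; fretting 12 more gives D2 + 3 + 12 = D2 + 15 semitones = F3.

F3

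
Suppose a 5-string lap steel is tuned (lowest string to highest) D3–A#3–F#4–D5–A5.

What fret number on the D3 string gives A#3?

8

A#3 is 8 semitones above the open D3 (D–D#–E–F–F#–G–G#–A–A#), so it sits at fret 8.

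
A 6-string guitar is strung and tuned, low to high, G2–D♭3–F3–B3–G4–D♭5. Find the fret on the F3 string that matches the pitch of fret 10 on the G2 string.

0

G2 at fret 10 is G2 + 10 semitones = F3.
The open F3 string is 10 semitones above the open G2, so the same pitch on the F3 string lies at fret 10 − 10 = 0.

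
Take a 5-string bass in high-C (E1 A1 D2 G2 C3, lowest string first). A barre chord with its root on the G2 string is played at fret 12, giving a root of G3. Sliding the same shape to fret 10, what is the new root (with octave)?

F3

Moving from fret 12 to fret 10 shifts the root by -2 semitones.
G3 down 2 semitones is F3.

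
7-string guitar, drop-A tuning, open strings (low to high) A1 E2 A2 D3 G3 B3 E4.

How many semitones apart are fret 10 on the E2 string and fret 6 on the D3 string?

E2 at fret 10 → D3 (MIDI 50); D3 at fret 6 → G#3 (MIDI 56).
50 − 56 = -6, so the two pitches are 6 semitones apart, with G#3 the higher.

6 semitones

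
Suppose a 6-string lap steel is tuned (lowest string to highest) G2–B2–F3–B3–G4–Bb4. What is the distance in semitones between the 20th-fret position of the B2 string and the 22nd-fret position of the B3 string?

14 semitones

B2 at fret 20 → G4 (MIDI 67); B3 at fret 22 → A5 (MIDI 81).
67 − 81 = -14, so the two pitches are 14 semitones apart, with A5 the higher.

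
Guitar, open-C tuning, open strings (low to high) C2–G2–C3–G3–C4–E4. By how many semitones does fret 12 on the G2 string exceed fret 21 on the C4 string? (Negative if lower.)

-26 semitones

G2 at fret 12 → G3 (MIDI 55); C4 at fret 21 → A5 (MIDI 81).
55 − 81 = -26, so the two pitches are 26 semitones apart.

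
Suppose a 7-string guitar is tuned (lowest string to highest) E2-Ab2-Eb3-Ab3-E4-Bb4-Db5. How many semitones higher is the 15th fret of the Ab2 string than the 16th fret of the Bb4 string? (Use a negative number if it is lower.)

-27 semitones

Ab2 at fret 15 → B3 (MIDI 59); Bb4 at fret 16 → D6 (MIDI 86).
59 − 86 = -27, so the two pitches are 27 semitones apart.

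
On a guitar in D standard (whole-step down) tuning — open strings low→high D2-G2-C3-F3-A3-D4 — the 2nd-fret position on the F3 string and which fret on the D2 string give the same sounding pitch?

17

F3 at fret 2 is F3 + 2 semitones = G3.
The open D2 string is 15 semitones below the open F3, so the same pitch on the D2 string lies at fret 2 + 15 = 17.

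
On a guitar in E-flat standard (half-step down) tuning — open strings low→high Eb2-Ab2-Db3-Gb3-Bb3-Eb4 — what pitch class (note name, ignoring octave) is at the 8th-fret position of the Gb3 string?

Gb3 is MIDI 54. Adding 8 gives 62; 62 mod 12 = 2, i.e. D.

D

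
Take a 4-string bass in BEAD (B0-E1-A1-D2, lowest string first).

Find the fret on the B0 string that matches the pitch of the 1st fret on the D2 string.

D2 at fret 1 is D2 + 1 semitone = D#2.
The open B0 string is 15 semitones below the open D2, so the same pitch on the B0 string lies at fret 1 + 15 = 16.

16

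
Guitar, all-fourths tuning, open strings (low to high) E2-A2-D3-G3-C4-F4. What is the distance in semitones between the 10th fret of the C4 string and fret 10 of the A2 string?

C4 at fret 10 → A♯4 (MIDI 70); A2 at fret 10 → G3 (MIDI 55).
70 − 55 = 15, so the two pitches are 15 semitones apart, with A♯4 the higher.

15 semitones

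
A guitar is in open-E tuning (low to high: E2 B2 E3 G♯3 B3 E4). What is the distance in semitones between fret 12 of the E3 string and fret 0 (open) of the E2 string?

E3 at fret 12 → E4 (MIDI 64); E2 at fret 0 → E2 (MIDI 40).
64 − 40 = 24, so the two pitches are 24 semitones apart, with E4 the higher.

24 semitones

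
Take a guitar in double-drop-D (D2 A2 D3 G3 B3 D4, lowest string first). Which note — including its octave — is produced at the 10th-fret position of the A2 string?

The open A2 string plus 10 semitones: A–A#–B–C–…–F–F#–G.
The walk passes from B into C once, so the octave number goes from 2 to 3.

G3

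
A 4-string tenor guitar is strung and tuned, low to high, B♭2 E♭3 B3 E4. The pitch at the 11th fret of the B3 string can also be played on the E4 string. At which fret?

Fret 11 on B3 is MIDI 59 + 11 = 70 (B♭4). On the E4 string (open MIDI 64), that pitch is 70 − 64 = fret 6.

6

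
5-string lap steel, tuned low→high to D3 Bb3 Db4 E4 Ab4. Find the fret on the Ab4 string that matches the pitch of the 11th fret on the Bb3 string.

Bb3 at fret 11 is Bb3 + 11 semitones = A4.
The open Ab4 string is 10 semitones above the open Bb3, so the same pitch on the Ab4 string lies at fret 11 − 10 = 1.

1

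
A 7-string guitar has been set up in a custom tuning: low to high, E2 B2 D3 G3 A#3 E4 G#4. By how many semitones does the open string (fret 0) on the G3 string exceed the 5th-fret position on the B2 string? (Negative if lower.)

G3 at fret 0 → G3 (MIDI 55); B2 at fret 5 → E3 (MIDI 52).
55 − 52 = 3, so the two pitches are 3 semitones apart.

3 semitones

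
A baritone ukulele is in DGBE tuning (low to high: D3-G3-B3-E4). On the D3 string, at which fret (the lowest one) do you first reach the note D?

0

From D3, count semitones up the chromatic scale until reaching D: D — 0 steps.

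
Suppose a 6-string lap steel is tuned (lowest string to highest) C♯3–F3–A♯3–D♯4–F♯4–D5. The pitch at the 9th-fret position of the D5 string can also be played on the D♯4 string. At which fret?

Fret 9 on D5 is MIDI 74 + 9 = 83 (B5). On the D♯4 string (open MIDI 63), that pitch is 83 − 63 = fret 20.

20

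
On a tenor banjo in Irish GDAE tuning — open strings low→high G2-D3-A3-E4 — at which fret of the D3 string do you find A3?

7

A3 is 7 semitones above the open D3 (D–D#–E–F–F#–G–G#–A), so it sits at fret 7.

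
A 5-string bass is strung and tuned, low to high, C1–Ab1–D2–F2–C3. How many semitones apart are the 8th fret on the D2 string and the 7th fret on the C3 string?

D2 at fret 8 → Bb2 (MIDI 46); C3 at fret 7 → G3 (MIDI 55).
46 − 55 = -9, so the two pitches are 9 semitones apart, with G3 the higher.

9 semitones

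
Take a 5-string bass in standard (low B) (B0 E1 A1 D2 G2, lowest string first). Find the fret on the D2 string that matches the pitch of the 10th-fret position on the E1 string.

0

E1 at fret 10 is E1 + 10 semitones = D2.
The open D2 string is 10 semitones above the open E1, so the same pitch on the D2 string lies at fret 10 − 10 = 0.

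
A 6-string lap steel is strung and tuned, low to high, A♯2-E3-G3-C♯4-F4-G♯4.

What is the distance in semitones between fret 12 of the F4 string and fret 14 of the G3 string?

F4 at fret 12 → F5 (MIDI 77); G3 at fret 14 → A4 (MIDI 69).
77 − 69 = 8, so the two pitches are 8 semitones apart, with F5 the higher.

8 semitones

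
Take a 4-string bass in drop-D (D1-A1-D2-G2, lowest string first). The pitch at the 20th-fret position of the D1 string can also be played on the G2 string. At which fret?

3

Fret 20 on D1 is MIDI 26 + 20 = 46 (A#2). On the G2 string (open MIDI 43), that pitch is 46 − 43 = fret 3.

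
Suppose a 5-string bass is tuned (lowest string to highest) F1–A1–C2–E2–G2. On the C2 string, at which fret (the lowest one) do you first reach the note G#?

8

From C2, count semitones up the chromatic scale until reaching G#: C–C#–D–D#–E–F–F#–G–G# — 8 steps.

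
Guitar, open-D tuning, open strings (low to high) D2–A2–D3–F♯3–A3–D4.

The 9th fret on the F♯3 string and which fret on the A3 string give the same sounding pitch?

Fret 9 on F♯3 is MIDI 54 + 9 = 63 (D♯4). On the A3 string (open MIDI 57), that pitch is 63 − 57 = fret 6.

6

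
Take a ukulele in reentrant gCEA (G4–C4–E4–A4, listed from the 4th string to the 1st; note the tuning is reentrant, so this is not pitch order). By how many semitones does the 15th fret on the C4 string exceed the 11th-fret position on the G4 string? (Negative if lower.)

C4 at fret 15 → D#5 (MIDI 75); G4 at fret 11 → F#5 (MIDI 78).
75 − 78 = -3, so the two pitches are 3 semitones apart.

-3 semitones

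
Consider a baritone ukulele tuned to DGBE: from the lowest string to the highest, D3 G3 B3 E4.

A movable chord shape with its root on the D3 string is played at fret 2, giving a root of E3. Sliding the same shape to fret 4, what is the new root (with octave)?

F#3

Moving from fret 2 to fret 4 shifts the root by 2 semitones.
E3 up 2 semitones is F#3.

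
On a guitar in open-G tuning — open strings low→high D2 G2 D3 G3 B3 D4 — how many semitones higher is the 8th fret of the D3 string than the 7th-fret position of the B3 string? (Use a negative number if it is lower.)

-8 semitones

D3 at fret 8 → A#3 (MIDI 58); B3 at fret 7 → F#4 (MIDI 66).
58 − 66 = -8, so the two pitches are 8 semitones apart.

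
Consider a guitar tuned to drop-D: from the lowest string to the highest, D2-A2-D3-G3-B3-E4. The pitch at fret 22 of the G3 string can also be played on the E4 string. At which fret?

13

G3 at fret 22 is G3 + 22 semitones = F5.
The open E4 string is 9 semitones above the open G3, so the same pitch on the E4 string lies at fret 22 − 9 = 13.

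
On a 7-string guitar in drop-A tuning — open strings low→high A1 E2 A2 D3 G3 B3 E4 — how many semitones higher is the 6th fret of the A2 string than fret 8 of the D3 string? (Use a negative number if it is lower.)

-7 semitones

A2 at fret 6 → D#3 (MIDI 51); D3 at fret 8 → A#3 (MIDI 58).
51 − 58 = -7, so the two pitches are 7 semitones apart.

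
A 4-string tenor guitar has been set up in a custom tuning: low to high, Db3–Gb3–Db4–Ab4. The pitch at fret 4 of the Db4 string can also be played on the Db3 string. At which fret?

16

Fret 4 on Db4 is MIDI 61 + 4 = 65 (F4). On the Db3 string (open MIDI 49), that pitch is 65 − 49 = fret 16.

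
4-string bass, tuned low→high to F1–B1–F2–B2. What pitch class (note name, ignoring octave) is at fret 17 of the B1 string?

The open B1 string plus 17 semitones: B–C–Db–D–…–D–Eb–E.

E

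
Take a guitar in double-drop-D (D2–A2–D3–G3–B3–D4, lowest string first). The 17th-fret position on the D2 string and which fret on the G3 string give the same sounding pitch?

0

Fret 17 on D2 is MIDI 38 + 17 = 55 (G3). On the G3 string (open MIDI 55), that pitch is 55 − 55 = fret 0.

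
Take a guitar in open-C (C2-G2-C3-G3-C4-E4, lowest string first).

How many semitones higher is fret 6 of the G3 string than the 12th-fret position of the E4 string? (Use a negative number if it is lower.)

G3 at fret 6 → C#4 (MIDI 61); E4 at fret 12 → E5 (MIDI 76).
61 − 76 = -15, so the two pitches are 15 semitones apart.

-15 semitones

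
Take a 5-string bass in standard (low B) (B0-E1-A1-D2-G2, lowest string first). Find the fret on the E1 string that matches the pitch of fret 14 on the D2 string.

24

Fret 14 on D2 is MIDI 38 + 14 = 52 (E3). On the E1 string (open MIDI 28), that pitch is 52 − 28 = fret 24.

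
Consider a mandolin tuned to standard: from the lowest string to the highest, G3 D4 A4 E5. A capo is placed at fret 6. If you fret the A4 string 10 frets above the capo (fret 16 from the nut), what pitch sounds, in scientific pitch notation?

The capo raises the open A4 by 6 semitones to D♯5; fretting 10 more gives A4 + 6 + 10 = A4 + 16 semitones = C♯6.

C♯6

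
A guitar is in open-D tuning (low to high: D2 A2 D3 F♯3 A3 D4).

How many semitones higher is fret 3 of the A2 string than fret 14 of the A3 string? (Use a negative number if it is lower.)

-23 semitones

A2 at fret 3 → C3 (MIDI 48); A3 at fret 14 → B4 (MIDI 71).
48 − 71 = -23, so the two pitches are 23 semitones apart.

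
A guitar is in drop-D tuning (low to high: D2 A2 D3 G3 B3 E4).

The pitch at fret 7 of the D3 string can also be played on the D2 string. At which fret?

Fret 7 on D3 is MIDI 50 + 7 = 57 (A3). On the D2 string (open MIDI 38), that pitch is 57 − 38 = fret 19.

19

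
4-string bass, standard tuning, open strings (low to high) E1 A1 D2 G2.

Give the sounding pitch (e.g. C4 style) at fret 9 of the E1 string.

The open E1 string plus 9 semitones: E–F–F#–G–G#–A–A#–B–C–C#.
The walk passes from B into C once, so the octave number goes from 1 to 2.

C#2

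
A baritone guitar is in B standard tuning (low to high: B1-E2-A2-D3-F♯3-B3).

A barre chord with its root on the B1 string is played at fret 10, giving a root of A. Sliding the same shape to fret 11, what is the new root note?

Moving from fret 10 to fret 11 shifts the root by 1 semitone.
A up 1 semitone is A♯.

A♯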